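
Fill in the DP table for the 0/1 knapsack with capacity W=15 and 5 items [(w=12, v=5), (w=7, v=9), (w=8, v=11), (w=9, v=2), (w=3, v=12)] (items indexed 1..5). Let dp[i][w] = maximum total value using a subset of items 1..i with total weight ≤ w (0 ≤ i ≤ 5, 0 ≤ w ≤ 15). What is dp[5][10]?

21

i\w   0   1   2   3   4   5   6   7   8   9  10  11  12  13  14  15
  0   0   0   0   0   0   0   0   0   0   0   0   0   0   0   0   0
  1   0   0   0   0   0   0   0   0   0   0   0   0   5   5   5   5
  2   0   0   0   0   0   0   0   9   9   9   9   9   9   9   9   9
  3   0   0   0   0   0   0   0   9  11  11  11  11  11  11  11  20
  4   0   0   0   0   0   0   0   9  11  11  11  11  11  11  11  20
  5   0   0   0  12  12  12  12  12  12  12  21  23  23  23  23  23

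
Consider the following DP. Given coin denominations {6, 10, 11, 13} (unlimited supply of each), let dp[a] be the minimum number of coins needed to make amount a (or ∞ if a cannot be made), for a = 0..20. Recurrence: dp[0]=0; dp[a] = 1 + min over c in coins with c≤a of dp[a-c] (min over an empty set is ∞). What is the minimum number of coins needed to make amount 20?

 a  0  1  2  3  4  5  6  7  8  9 10 11 12 13 14 15 16 17 18 19 20
dp  0  -  -  -  -  -  1  -  -  -  1  1  2  1  -  -  2  2  3  2  2
(- denotes ∞ / unreachable)

2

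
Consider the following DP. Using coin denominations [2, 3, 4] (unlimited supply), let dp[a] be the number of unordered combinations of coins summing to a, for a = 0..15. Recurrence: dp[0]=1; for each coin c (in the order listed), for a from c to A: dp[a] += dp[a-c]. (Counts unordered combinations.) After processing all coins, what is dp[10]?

5

after  coin     0     1     2     3     4     5     6     7     8     9    10    11    12    13    14    15
          2     1     0     1     0     1     0     1     0     1     0     1     0     1     0     1     0
          3     1     0     1     1     1     1     2     1     2     2     2     2     3     2     3     3
          4     1     0     1     1     2     1     3     2     4     3     5     4     7     5     8     7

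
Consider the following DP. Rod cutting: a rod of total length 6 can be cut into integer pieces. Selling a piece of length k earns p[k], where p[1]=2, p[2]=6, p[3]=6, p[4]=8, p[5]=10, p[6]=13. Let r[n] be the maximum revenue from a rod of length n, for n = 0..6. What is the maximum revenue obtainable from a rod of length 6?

   n    0    1    2    3    4    5    6
r[n]    0    2    6    8   12   14   18

18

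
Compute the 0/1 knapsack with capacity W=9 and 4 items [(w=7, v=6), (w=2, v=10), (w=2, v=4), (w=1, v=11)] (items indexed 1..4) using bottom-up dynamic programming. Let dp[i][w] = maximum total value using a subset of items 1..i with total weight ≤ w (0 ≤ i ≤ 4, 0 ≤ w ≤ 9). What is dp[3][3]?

i\w   0   1   2   3   4   5   6   7   8   9
  0   0   0   0   0   0   0   0   0   0   0
  1   0   0   0   0   0   0   0   6   6   6
  2   0   0  10  10  10  10  10  10  10  16
  3   0   0  10  10  14  14  14  14  14  16
  4   0  11  11  21  21  25  25  25  25  25

10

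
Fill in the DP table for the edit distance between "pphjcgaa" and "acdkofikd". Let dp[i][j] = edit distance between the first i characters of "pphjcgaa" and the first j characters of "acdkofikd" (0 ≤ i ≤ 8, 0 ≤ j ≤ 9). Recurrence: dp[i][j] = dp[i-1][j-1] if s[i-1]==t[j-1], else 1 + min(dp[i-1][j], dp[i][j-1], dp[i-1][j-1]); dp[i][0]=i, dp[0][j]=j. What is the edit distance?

   ''  a  c  d  k  o  f  i  k  d
''  0  1  2  3  4  5  6  7  8  9
 p  1  1  2  3  4  5  6  7  8  9
 p  2  2  2  3  4  5  6  7  8  9
 h  3  3  3  3  4  5  6  7  8  9
 j  4  4  4  4  4  5  6  7  8  9
 c  5  5  4  5  5  5  6  7  8  9
 g  6  6  5  5  6  6  6  7  8  9
 a  7  6  6  6  6  7  7  7  8  9
 a  8  7  7  7  7  7  8  8  8  9

9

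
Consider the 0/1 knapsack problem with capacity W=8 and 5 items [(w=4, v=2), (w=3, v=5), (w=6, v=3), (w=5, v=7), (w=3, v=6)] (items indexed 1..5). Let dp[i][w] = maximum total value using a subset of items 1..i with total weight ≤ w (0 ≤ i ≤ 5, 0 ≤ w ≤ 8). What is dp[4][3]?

i\w   0   1   2   3   4   5   6   7   8
  0   0   0   0   0   0   0   0   0   0
  1   0   0   0   0   2   2   2   2   2
  2   0   0   0   5   5   5   5   7   7
  3   0   0   0   5   5   5   5   7   7
  4   0   0   0   5   5   7   7   7  12
  5   0   0   0   6   6   7  11  11  13

5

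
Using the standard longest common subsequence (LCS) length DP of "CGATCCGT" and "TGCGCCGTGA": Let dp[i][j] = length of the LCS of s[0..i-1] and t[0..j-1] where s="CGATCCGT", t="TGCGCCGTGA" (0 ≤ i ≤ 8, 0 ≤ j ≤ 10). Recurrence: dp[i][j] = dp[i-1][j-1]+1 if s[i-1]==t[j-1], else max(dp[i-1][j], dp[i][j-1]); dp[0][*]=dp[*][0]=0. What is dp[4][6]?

2

   ''  T  G  C  G  C  C  G  T  G  A
''  0  0  0  0  0  0  0  0  0  0  0
 C  0  0  0  1  1  1  1  1  1  1  1
 G  0  0  1  1  2  2  2  2  2  2  2
 A  0  0  1  1  2  2  2  2  2  2  3
 T  0  1  1  1  2  2  2  2  3  3  3
 C  0  1  1  2  2  3  3  3  3  3  3
 C  0  1  1  2  2  3  4  4  4  4  4
 G  0  1  2  2  3  3  4  5  5  5  5
 T  0  1  2  2  3  3  4  5  6  6  6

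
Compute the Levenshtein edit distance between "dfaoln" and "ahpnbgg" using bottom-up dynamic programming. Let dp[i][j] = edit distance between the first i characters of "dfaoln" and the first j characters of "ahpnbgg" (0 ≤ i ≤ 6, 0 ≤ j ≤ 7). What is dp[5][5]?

5

   ''  a  h  p  n  b  g  g
''  0  1  2  3  4  5  6  7
 d  1  1  2  3  4  5  6  7
 f  2  2  2  3  4  5  6  7
 a  3  2  3  3  4  5  6  7
 o  4  3  3  4  4  5  6  7
 l  5  4  4  4  5  5  6  7
 n  6  5  5  5  4  5  6  7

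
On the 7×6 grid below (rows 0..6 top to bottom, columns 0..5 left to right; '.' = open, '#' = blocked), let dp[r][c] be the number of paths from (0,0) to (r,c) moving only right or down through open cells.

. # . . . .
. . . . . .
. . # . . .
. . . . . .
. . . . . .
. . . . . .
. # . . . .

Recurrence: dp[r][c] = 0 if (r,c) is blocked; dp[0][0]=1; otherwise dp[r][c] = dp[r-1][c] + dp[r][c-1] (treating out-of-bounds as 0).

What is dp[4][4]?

r\c   0   1   2   3   4   5
  0   1   0   0   0   0   0
  1   1   1   1   1   1   1
  2   1   2   0   1   2   3
  3   1   3   3   4   6   9
  4   1   4   7  11  17  26
  5   1   5  12  23  40  66
  6   1   0  12  35  75 141

17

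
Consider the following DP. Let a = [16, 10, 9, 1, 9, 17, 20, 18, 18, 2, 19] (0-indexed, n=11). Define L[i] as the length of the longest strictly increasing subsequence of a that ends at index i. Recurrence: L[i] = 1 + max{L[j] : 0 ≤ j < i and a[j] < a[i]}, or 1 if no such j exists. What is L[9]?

   i    0    1    2    3    4    5    6    7    8    9   10
a[i]   16   10    9    1    9   17   20   18   18    2   19
L[i]    1    1    1    1    2    3    4    4    4    2    5

2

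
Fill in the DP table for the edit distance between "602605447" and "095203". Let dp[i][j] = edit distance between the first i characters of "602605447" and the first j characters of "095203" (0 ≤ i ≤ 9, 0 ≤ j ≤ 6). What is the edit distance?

7

   ''  0  9  5  2  0  3
''  0  1  2  3  4  5  6
 6  1  1  2  3  4  5  6
 0  2  1  2  3  4  4  5
 2  3  2  2  3  3  4  5
 6  4  3  3  3  4  4  5
 0  5  4  4  4  4  4  5
 5  6  5  5  4  5  5  5
 4  7  6  6  5  5  6  6
 4  8  7  7  6  6  6  7
 7  9  8  8  7  7  7  7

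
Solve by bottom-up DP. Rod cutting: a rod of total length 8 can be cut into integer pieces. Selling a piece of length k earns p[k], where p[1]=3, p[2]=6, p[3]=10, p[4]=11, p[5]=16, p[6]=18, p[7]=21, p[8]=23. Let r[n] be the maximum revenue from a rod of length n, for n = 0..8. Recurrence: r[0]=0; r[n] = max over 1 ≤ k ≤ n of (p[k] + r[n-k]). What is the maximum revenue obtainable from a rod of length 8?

   n    0    1    2    3    4    5    6    7    8
r[n]    0    3    6   10   13   16   20   23   26

26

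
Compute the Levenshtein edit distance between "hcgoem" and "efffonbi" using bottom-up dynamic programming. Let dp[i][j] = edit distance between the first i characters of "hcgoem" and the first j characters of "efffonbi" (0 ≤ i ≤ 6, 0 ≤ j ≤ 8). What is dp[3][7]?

   ''  e  f  f  f  o  n  b  i
''  0  1  2  3  4  5  6  7  8
 h  1  1  2  3  4  5  6  7  8
 c  2  2  2  3  4  5  6  7  8
 g  3  3  3  3  4  5  6  7  8
 o  4  4  4  4  4  4  5  6  7
 e  5  4  5  5  5  5  5  6  7
 m  6  5  5  6  6  6  6  6  7

7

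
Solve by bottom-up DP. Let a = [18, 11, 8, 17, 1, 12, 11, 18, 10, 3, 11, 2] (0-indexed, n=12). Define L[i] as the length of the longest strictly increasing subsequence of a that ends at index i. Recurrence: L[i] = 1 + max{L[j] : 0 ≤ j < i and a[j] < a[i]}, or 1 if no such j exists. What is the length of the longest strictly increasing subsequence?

   i    0    1    2    3    4    5    6    7    8    9   10   11
a[i]   18   11    8   17    1   12   11   18   10    3   11    2
L[i]    1    1    1    2    1    2    2    3    2    2    3    2

3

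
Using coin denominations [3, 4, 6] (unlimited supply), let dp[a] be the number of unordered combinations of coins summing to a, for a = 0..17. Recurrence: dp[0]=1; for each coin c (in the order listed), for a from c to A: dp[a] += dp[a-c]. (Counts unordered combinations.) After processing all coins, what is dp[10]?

after  coin     0     1     2     3     4     5     6     7     8     9    10    11    12    13    14    15    16    17
          3     1     0     0     1     0     0     1     0     0     1     0     0     1     0     0     1     0     0
          4     1     0     0     1     1     0     1     1     1     1     1     1     2     1     1     2     2     1
          6     1     0     0     1     1     0     2     1     1     2     2     1     4     2     2     4     4     2

2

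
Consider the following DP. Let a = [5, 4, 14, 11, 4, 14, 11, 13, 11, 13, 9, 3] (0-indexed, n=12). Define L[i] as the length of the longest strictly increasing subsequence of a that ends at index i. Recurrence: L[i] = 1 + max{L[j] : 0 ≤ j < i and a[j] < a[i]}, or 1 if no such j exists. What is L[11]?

1

   i    0    1    2    3    4    5    6    7    8    9   10   11
a[i]    5    4   14   11    4   14   11   13   11   13    9    3
L[i]    1    1    2    2    1    3    2    3    2    3    2    1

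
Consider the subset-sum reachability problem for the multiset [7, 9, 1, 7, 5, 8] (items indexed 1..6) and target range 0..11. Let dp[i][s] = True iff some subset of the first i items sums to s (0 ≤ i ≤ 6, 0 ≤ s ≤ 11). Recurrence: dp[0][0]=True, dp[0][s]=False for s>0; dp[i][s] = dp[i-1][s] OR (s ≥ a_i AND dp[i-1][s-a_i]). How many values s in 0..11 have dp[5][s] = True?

i\s   0   1   2   3   4   5   6   7   8   9  10  11
  0   T   F   F   F   F   F   F   F   F   F   F   F
  1   T   F   F   F   F   F   F   T   F   F   F   F
  2   T   F   F   F   F   F   F   T   F   T   F   F
  3   T   T   F   F   F   F   F   T   T   T   T   F
  4   T   T   F   F   F   F   F   T   T   T   T   F
  5   T   T   F   F   F   T   T   T   T   T   T   F
  6   T   T   F   F   F   T   T   T   T   T   T   F

8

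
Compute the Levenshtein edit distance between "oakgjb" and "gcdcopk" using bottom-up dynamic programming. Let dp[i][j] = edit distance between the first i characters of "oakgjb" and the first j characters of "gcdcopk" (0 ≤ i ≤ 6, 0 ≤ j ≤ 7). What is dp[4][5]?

   ''  g  c  d  c  o  p  k
''  0  1  2  3  4  5  6  7
 o  1  1  2  3  4  4  5  6
 a  2  2  2  3  4  5  5  6
 k  3  3  3  3  4  5  6  5
 g  4  3  4  4  4  5  6  6
 j  5  4  4  5  5  5  6  7
 b  6  5  5  5  6  6  6  7

5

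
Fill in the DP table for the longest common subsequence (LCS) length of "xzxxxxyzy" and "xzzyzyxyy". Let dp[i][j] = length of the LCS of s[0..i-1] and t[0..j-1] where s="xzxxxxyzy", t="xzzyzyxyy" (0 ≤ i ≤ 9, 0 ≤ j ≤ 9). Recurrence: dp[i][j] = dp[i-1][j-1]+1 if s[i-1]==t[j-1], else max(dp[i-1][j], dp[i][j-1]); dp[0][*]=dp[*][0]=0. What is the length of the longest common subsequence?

5

   ''  x  z  z  y  z  y  x  y  y
''  0  0  0  0  0  0  0  0  0  0
 x  0  1  1  1  1  1  1  1  1  1
 z  0  1  2  2  2  2  2  2  2  2
 x  0  1  2  2  2  2  2  3  3  3
 x  0  1  2  2  2  2  2  3  3  3
 x  0  1  2  2  2  2  2  3  3  3
 x  0  1  2  2  2  2  2  3  3  3
 y  0  1  2  2  3  3  3  3  4  4
 z  0  1  2  3  3  4  4  4  4  4
 y  0  1  2  3  4  4  5  5  5  5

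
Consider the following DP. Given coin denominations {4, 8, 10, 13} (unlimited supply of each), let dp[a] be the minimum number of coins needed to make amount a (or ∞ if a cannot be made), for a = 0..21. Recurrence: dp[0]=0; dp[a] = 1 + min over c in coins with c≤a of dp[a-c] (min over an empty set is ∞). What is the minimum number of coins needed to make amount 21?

 a  0  1  2  3  4  5  6  7  8  9 10 11 12 13 14 15 16 17 18 19 20 21
dp  0  -  -  -  1  -  -  -  1  -  1  -  2  1  2  -  2  2  2  -  2  2
(- denotes ∞ / unreachable)

2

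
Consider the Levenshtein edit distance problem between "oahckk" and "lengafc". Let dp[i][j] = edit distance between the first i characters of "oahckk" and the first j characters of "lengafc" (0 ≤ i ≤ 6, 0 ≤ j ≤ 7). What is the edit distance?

   ''  l  e  n  g  a  f  c
''  0  1  2  3  4  5  6  7
 o  1  1  2  3  4  5  6  7
 a  2  2  2  3  4  4  5  6
 h  3  3  3  3  4  5  5  6
 c  4  4  4  4  4  5  6  5
 k  5  5  5  5  5  5  6  6
 k  6  6  6  6  6  6  6  7

7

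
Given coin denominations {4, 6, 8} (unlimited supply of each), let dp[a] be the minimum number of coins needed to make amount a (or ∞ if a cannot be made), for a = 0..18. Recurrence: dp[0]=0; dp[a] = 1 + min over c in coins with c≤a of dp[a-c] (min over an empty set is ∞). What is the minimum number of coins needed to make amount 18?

3

 a  0  1  2  3  4  5  6  7  8  9 10 11 12 13 14 15 16 17 18
dp  0  -  -  -  1  -  1  -  1  -  2  -  2  -  2  -  2  -  3
(- denotes ∞ / unreachable)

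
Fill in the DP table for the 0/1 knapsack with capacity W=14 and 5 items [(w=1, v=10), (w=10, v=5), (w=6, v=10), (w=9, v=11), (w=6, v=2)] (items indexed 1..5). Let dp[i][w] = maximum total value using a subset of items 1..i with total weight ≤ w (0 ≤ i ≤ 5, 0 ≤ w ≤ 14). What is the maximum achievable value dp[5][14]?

22

i\w   0   1   2   3   4   5   6   7   8   9  10  11  12  13  14
  0   0   0   0   0   0   0   0   0   0   0   0   0   0   0   0
  1   0  10  10  10  10  10  10  10  10  10  10  10  10  10  10
  2   0  10  10  10  10  10  10  10  10  10  10  15  15  15  15
  3   0  10  10  10  10  10  10  20  20  20  20  20  20  20  20
  4   0  10  10  10  10  10  10  20  20  20  21  21  21  21  21
  5   0  10  10  10  10  10  10  20  20  20  21  21  21  22  22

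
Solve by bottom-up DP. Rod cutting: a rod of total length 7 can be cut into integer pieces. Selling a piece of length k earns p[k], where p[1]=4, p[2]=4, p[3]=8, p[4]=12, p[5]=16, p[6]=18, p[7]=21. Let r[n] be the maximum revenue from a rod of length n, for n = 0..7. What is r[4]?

16

   n    0    1    2    3    4    5    6    7
r[n]    0    4    8   12   16   20   24   28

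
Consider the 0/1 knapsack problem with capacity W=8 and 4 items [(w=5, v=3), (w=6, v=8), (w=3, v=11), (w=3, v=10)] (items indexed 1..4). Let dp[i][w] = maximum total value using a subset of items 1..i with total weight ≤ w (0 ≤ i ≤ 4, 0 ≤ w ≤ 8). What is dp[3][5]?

11

i\w   0   1   2   3   4   5   6   7   8
  0   0   0   0   0   0   0   0   0   0
  1   0   0   0   0   0   3   3   3   3
  2   0   0   0   0   0   3   8   8   8
  3   0   0   0  11  11  11  11  11  14
  4   0   0   0  11  11  11  21  21  21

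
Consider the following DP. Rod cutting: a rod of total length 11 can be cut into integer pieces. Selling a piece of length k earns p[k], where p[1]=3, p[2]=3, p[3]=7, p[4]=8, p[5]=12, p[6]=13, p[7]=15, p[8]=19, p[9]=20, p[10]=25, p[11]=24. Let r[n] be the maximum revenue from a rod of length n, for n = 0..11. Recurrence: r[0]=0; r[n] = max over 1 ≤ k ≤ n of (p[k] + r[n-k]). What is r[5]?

   n    0    1    2    3    4    5    6    7    8    9   10   11
r[n]    0    3    6    9   12   15   18   21   24   27   30   33

15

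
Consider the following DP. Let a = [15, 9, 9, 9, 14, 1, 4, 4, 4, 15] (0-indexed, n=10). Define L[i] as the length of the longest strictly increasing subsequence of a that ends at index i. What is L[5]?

   i    0    1    2    3    4    5    6    7    8    9
a[i]   15    9    9    9   14    1    4    4    4   15
L[i]    1    1    1    1    2    1    2    2    2    3

1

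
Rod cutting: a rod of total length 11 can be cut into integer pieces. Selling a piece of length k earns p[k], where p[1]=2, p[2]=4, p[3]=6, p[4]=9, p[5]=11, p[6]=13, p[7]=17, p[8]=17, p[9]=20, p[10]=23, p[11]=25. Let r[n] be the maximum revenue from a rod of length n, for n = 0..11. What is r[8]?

19

   n    0    1    2    3    4    5    6    7    8    9   10   11
r[n]    0    2    4    6    9   11   13   17   19   21   23   26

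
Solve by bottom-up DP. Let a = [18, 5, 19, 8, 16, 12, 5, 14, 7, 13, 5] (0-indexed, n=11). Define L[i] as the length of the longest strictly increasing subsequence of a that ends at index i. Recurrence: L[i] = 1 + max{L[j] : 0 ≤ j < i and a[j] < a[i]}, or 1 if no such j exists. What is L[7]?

4

   i    0    1    2    3    4    5    6    7    8    9   10
a[i]   18    5   19    8   16   12    5   14    7   13    5
L[i]    1    1    2    2    3    3    1    4    2    4    1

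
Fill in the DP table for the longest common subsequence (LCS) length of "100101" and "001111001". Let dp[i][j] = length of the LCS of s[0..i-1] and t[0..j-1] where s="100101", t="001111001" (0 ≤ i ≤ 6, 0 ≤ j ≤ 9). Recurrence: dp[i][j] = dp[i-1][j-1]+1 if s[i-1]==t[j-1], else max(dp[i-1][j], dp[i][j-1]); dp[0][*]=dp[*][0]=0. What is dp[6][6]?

4

   ''  0  0  1  1  1  1  0  0  1
''  0  0  0  0  0  0  0  0  0  0
 1  0  0  0  1  1  1  1  1  1  1
 0  0  1  1  1  1  1  1  2  2  2
 0  0  1  2  2  2  2  2  2  3  3
 1  0  1  2  3  3  3  3  3  3  4
 0  0  1  2  3  3  3  3  4  4  4
 1  0  1  2  3  4  4  4  4  4  5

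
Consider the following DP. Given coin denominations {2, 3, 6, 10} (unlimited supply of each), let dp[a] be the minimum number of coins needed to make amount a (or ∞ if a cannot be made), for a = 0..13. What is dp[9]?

 a  0  1  2  3  4  5  6  7  8  9 10 11 12 13
dp  0  -  1  1  2  2  1  3  2  2  1  3  2  2
(- denotes ∞ / unreachable)

2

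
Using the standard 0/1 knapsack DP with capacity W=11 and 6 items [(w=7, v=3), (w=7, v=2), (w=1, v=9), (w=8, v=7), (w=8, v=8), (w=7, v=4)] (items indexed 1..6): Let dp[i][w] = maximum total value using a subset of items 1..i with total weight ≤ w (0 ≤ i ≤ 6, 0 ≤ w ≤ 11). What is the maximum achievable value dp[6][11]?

17

i\w   0   1   2   3   4   5   6   7   8   9  10  11
  0   0   0   0   0   0   0   0   0   0   0   0   0
  1   0   0   0   0   0   0   0   3   3   3   3   3
  2   0   0   0   0   0   0   0   3   3   3   3   3
  3   0   9   9   9   9   9   9   9  12  12  12  12
  4   0   9   9   9   9   9   9   9  12  16  16  16
  5   0   9   9   9   9   9   9   9  12  17  17  17
  6   0   9   9   9   9   9   9   9  13  17  17  17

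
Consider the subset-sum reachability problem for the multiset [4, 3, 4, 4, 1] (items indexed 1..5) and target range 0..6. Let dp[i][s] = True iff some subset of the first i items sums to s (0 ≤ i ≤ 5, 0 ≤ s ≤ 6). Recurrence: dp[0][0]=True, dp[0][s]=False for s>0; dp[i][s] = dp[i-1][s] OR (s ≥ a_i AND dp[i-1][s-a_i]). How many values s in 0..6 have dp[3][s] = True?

3

i\s   0   1   2   3   4   5   6
  0   T   F   F   F   F   F   F
  1   T   F   F   F   T   F   F
  2   T   F   F   T   T   F   F
  3   T   F   F   T   T   F   F
  4   T   F   F   T   T   F   F
  5   T   T   F   T   T   T   F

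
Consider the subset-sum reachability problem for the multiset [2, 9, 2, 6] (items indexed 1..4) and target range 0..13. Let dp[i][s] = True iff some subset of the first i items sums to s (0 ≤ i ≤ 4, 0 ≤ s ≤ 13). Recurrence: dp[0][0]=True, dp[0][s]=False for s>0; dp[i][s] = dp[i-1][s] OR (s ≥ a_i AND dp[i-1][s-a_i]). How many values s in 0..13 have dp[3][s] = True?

i\s   0   1   2   3   4   5   6   7   8   9  10  11  12  13
  0   T   F   F   F   F   F   F   F   F   F   F   F   F   F
  1   T   F   T   F   F   F   F   F   F   F   F   F   F   F
  2   T   F   T   F   F   F   F   F   F   T   F   T   F   F
  3   T   F   T   F   T   F   F   F   F   T   F   T   F   T
  4   T   F   T   F   T   F   T   F   T   T   T   T   F   T

6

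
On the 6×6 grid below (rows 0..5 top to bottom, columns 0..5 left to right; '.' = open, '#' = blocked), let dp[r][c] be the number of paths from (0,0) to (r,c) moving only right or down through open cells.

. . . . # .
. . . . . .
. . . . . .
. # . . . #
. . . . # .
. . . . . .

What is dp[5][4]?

r\c   0   1   2   3   4   5
  0   1   1   1   1   0   0
  1   1   2   3   4   4   4
  2   1   3   6  10  14  18
  3   1   0   6  16  30   0
  4   1   1   7  23   0   0
  5   1   2   9  32  32  32

32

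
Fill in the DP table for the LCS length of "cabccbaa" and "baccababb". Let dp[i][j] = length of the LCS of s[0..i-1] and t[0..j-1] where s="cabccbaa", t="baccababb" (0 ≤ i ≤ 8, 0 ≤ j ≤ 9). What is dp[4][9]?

3

   ''  b  a  c  c  a  b  a  b  b
''  0  0  0  0  0  0  0  0  0  0
 c  0  0  0  1  1  1  1  1  1  1
 a  0  0  1  1  1  2  2  2  2  2
 b  0  1  1  1  1  2  3  3  3  3
 c  0  1  1  2  2  2  3  3  3  3
 c  0  1  1  2  3  3  3  3  3  3
 b  0  1  1  2  3  3  4  4  4  4
 a  0  1  2  2  3  4  4  5  5  5
 a  0  1  2  2  3  4  4  5  5  5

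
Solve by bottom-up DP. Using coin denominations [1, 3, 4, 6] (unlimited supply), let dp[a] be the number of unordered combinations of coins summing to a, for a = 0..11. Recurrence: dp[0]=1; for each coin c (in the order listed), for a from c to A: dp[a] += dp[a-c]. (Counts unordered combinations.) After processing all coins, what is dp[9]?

9

after  coin     0     1     2     3     4     5     6     7     8     9    10    11
          1     1     1     1     1     1     1     1     1     1     1     1     1
          3     1     1     1     2     2     2     3     3     3     4     4     4
          4     1     1     1     2     3     3     4     5     6     7     8     9
          6     1     1     1     2     3     3     5     6     7     9    11    12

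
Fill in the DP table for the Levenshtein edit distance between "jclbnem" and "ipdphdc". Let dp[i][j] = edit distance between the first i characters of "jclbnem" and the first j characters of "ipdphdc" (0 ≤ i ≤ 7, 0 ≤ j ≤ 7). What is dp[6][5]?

   ''  i  p  d  p  h  d  c
''  0  1  2  3  4  5  6  7
 j  1  1  2  3  4  5  6  7
 c  2  2  2  3  4  5  6  6
 l  3  3  3  3  4  5  6  7
 b  4  4  4  4  4  5  6  7
 n  5  5  5  5  5  5  6  7
 e  6  6  6  6  6  6  6  7
 m  7  7  7  7  7  7  7  7

6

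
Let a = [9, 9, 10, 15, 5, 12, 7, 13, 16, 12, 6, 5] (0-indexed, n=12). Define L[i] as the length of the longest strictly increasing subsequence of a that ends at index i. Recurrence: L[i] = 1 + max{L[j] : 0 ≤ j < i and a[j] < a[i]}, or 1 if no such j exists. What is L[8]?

5

   i    0    1    2    3    4    5    6    7    8    9   10   11
a[i]    9    9   10   15    5   12    7   13   16   12    6    5
L[i]    1    1    2    3    1    3    2    4    5    3    2    1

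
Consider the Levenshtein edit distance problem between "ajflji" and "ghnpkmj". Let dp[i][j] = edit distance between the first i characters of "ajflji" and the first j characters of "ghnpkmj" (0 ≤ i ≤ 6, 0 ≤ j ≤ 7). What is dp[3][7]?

7

   ''  g  h  n  p  k  m  j
''  0  1  2  3  4  5  6  7
 a  1  1  2  3  4  5  6  7
 j  2  2  2  3  4  5  6  6
 f  3  3  3  3  4  5  6  7
 l  4  4  4  4  4  5  6  7
 j  5  5  5  5  5  5  6  6
 i  6  6  6  6  6  6  6  7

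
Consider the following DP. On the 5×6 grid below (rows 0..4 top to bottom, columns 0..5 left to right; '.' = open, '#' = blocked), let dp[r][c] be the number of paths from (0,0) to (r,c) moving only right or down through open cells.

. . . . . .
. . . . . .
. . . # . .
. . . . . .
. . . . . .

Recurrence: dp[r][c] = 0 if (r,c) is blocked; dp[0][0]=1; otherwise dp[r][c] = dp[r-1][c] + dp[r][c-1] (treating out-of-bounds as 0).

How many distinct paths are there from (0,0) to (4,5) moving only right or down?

r\c   0   1   2   3   4   5
  0   1   1   1   1   1   1
  1   1   2   3   4   5   6
  2   1   3   6   0   5  11
  3   1   4  10  10  15  26
  4   1   5  15  25  40  66

66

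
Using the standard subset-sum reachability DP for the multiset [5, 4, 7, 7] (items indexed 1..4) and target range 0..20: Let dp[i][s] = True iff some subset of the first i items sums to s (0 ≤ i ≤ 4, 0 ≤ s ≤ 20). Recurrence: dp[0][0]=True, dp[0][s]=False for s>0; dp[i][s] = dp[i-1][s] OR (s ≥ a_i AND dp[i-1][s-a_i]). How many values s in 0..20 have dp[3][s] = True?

i\s   0   1   2   3   4   5   6   7   8   9  10  11  12  13  14  15  16  17  18  19  20
  0   T   F   F   F   F   F   F   F   F   F   F   F   F   F   F   F   F   F   F   F   F
  1   T   F   F   F   F   T   F   F   F   F   F   F   F   F   F   F   F   F   F   F   F
  2   T   F   F   F   T   T   F   F   F   T   F   F   F   F   F   F   F   F   F   F   F
  3   T   F   F   F   T   T   F   T   F   T   F   T   T   F   F   F   T   F   F   F   F
  4   T   F   F   F   T   T   F   T   F   T   F   T   T   F   T   F   T   F   T   T   F

8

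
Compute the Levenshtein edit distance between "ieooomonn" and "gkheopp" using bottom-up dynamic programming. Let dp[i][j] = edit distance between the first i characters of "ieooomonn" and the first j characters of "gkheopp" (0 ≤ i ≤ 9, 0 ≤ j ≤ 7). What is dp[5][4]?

5

   ''  g  k  h  e  o  p  p
''  0  1  2  3  4  5  6  7
 i  1  1  2  3  4  5  6  7
 e  2  2  2  3  3  4  5  6
 o  3  3  3  3  4  3  4  5
 o  4  4  4  4  4  4  4  5
 o  5  5  5  5  5  4  5  5
 m  6  6  6  6  6  5  5  6
 o  7  7  7  7  7  6  6  6
 n  8  8  8  8  8  7  7  7
 n  9  9  9  9  9  8  8  8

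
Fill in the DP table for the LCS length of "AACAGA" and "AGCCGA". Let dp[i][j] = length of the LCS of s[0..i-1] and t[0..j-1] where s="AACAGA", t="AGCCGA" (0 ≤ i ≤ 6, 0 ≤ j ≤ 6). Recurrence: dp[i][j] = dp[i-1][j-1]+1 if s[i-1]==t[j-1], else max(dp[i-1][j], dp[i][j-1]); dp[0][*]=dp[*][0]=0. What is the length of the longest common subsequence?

   ''  A  G  C  C  G  A
''  0  0  0  0  0  0  0
 A  0  1  1  1  1  1  1
 A  0  1  1  1  1  1  2
 C  0  1  1  2  2  2  2
 A  0  1  1  2  2  2  3
 G  0  1  2  2  2  3  3
 A  0  1  2  2  2  3  4

4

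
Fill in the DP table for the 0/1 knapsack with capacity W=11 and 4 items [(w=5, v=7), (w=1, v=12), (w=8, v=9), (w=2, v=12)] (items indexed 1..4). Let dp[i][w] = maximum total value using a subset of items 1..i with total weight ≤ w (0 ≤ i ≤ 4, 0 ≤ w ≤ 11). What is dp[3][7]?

i\w   0   1   2   3   4   5   6   7   8   9  10  11
  0   0   0   0   0   0   0   0   0   0   0   0   0
  1   0   0   0   0   0   7   7   7   7   7   7   7
  2   0  12  12  12  12  12  19  19  19  19  19  19
  3   0  12  12  12  12  12  19  19  19  21  21  21
  4   0  12  12  24  24  24  24  24  31  31  31  33

19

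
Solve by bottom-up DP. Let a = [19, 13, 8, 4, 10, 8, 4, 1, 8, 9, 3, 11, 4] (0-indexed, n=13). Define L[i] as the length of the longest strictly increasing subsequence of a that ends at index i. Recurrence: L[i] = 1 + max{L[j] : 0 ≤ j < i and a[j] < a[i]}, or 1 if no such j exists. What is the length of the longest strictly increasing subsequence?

4

   i    0    1    2    3    4    5    6    7    8    9   10   11   12
a[i]   19   13    8    4   10    8    4    1    8    9    3   11    4
L[i]    1    1    1    1    2    2    1    1    2    3    2    4    3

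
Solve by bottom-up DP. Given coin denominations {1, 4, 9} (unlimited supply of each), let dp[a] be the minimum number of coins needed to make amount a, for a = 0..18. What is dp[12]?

3

 a  0  1  2  3  4  5  6  7  8  9 10 11 12 13 14 15 16 17 18
dp  0  1  2  3  1  2  3  4  2  1  2  3  3  2  3  4  4  3  2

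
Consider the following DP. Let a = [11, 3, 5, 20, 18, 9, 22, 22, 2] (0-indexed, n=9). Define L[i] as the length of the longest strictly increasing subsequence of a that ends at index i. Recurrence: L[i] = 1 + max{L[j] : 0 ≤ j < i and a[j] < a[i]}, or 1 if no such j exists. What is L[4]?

3

   i    0    1    2    3    4    5    6    7    8
a[i]   11    3    5   20   18    9   22   22    2
L[i]    1    1    2    3    3    3    4    4    1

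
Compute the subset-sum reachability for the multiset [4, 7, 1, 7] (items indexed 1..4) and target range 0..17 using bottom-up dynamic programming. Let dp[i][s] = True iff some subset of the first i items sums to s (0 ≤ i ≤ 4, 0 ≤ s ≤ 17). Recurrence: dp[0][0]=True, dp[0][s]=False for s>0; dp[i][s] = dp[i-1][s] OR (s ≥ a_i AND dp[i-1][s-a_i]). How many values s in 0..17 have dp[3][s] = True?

8

i\s   0   1   2   3   4   5   6   7   8   9  10  11  12  13  14  15  16  17
  0   T   F   F   F   F   F   F   F   F   F   F   F   F   F   F   F   F   F
  1   T   F   F   F   T   F   F   F   F   F   F   F   F   F   F   F   F   F
  2   T   F   F   F   T   F   F   T   F   F   F   T   F   F   F   F   F   F
  3   T   T   F   F   T   T   F   T   T   F   F   T   T   F   F   F   F   F
  4   T   T   F   F   T   T   F   T   T   F   F   T   T   F   T   T   F   F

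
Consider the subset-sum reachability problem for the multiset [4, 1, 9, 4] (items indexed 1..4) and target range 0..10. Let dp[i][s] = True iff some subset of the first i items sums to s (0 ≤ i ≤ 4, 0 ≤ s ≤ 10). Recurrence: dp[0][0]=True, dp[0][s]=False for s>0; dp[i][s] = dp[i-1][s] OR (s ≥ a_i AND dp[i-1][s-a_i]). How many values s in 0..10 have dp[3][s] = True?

i\s   0   1   2   3   4   5   6   7   8   9  10
  0   T   F   F   F   F   F   F   F   F   F   F
  1   T   F   F   F   T   F   F   F   F   F   F
  2   T   T   F   F   T   T   F   F   F   F   F
  3   T   T   F   F   T   T   F   F   F   T   T
  4   T   T   F   F   T   T   F   F   T   T   T

6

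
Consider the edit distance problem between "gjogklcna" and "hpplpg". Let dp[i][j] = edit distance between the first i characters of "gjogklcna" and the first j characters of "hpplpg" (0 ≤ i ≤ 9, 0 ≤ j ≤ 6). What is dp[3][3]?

   ''  h  p  p  l  p  g
''  0  1  2  3  4  5  6
 g  1  1  2  3  4  5  5
 j  2  2  2  3  4  5  6
 o  3  3  3  3  4  5  6
 g  4  4  4  4  4  5  5
 k  5  5  5  5  5  5  6
 l  6  6  6  6  5  6  6
 c  7  7  7  7  6  6  7
 n  8  8  8  8  7  7  7
 a  9  9  9  9  8  8  8

3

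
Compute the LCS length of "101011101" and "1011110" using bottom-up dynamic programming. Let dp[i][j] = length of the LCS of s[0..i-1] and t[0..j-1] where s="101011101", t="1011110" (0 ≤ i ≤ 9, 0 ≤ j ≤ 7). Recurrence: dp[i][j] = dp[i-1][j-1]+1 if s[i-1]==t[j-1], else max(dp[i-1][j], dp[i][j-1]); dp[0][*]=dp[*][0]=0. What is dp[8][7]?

7

   ''  1  0  1  1  1  1  0
''  0  0  0  0  0  0  0  0
 1  0  1  1  1  1  1  1  1
 0  0  1  2  2  2  2  2  2
 1  0  1  2  3  3  3  3  3
 0  0  1  2  3  3  3  3  4
 1  0  1  2  3  4  4  4  4
 1  0  1  2  3  4  5  5  5
 1  0  1  2  3  4  5  6  6
 0  0  1  2  3  4  5  6  7
 1  0  1  2  3  4  5  6  7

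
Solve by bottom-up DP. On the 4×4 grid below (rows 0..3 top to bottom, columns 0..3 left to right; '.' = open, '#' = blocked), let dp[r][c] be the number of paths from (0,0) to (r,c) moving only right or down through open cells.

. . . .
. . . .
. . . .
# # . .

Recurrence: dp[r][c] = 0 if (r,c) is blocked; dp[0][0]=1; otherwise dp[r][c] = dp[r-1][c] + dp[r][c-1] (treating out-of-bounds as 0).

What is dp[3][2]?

6

r\c   0   1   2   3
  0   1   1   1   1
  1   1   2   3   4
  2   1   3   6  10
  3   0   0   6  16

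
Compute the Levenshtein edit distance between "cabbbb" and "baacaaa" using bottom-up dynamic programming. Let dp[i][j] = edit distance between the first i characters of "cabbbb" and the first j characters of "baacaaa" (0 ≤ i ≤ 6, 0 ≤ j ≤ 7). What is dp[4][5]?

   ''  b  a  a  c  a  a  a
''  0  1  2  3  4  5  6  7
 c  1  1  2  3  3  4  5  6
 a  2  2  1  2  3  3  4  5
 b  3  2  2  2  3  4  4  5
 b  4  3  3  3  3  4  5  5
 b  5  4  4  4  4  4  5  6
 b  6  5  5  5  5  5  5  6

4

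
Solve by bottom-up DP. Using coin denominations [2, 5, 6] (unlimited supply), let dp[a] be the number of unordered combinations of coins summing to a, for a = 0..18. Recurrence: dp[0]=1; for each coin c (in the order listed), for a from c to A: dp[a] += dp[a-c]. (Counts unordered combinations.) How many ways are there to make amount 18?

after  coin     0     1     2     3     4     5     6     7     8     9    10    11    12    13    14    15    16    17    18
          2     1     0     1     0     1     0     1     0     1     0     1     0     1     0     1     0     1     0     1
          5     1     0     1     0     1     1     1     1     1     1     2     1     2     1     2     2     2     2     2
          6     1     0     1     0     1     1     2     1     2     1     3     2     4     2     4     3     5     4     6

6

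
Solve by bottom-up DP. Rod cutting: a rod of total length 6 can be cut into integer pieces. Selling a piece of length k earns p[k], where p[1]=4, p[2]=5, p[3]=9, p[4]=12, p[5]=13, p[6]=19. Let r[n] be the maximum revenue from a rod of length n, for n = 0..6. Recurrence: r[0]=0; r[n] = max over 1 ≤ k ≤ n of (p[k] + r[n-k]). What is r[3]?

12

   n    0    1    2    3    4    5    6
r[n]    0    4    8   12   16   20   24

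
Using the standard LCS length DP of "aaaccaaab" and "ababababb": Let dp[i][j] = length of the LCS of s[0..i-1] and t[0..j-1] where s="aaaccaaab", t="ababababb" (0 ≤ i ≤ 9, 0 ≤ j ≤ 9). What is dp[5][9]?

   ''  a  b  a  b  a  b  a  b  b
''  0  0  0  0  0  0  0  0  0  0
 a  0  1  1  1  1  1  1  1  1  1
 a  0  1  1  2  2  2  2  2  2  2
 a  0  1  1  2  2  3  3  3  3  3
 c  0  1  1  2  2  3  3  3  3  3
 c  0  1  1  2  2  3  3  3  3  3
 a  0  1  1  2  2  3  3  4  4  4
 a  0  1  1  2  2  3  3  4  4  4
 a  0  1  1  2  2  3  3  4  4  4
 b  0  1  2  2  3  3  4  4  5  5

3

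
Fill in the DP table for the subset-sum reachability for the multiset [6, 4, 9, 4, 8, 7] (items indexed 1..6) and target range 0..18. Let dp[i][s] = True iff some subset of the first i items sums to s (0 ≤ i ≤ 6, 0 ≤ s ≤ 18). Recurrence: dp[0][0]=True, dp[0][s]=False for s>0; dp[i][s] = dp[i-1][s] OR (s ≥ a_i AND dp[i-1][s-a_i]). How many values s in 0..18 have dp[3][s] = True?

i\s   0   1   2   3   4   5   6   7   8   9  10  11  12  13  14  15  16  17  18
  0   T   F   F   F   F   F   F   F   F   F   F   F   F   F   F   F   F   F   F
  1   T   F   F   F   F   F   T   F   F   F   F   F   F   F   F   F   F   F   F
  2   T   F   F   F   T   F   T   F   F   F   T   F   F   F   F   F   F   F   F
  3   T   F   F   F   T   F   T   F   F   T   T   F   F   T   F   T   F   F   F
  4   T   F   F   F   T   F   T   F   T   T   T   F   F   T   T   T   F   T   F
  5   T   F   F   F   T   F   T   F   T   T   T   F   T   T   T   T   T   T   T
  6   T   F   F   F   T   F   T   T   T   T   T   T   T   T   T   T   T   T   T

7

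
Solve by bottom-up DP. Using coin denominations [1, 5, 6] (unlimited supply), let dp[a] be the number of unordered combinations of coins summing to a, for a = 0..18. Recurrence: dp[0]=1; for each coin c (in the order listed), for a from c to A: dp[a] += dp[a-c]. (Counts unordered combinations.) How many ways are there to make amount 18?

10

after  coin     0     1     2     3     4     5     6     7     8     9    10    11    12    13    14    15    16    17    18
          1     1     1     1     1     1     1     1     1     1     1     1     1     1     1     1     1     1     1     1
          5     1     1     1     1     1     2     2     2     2     2     3     3     3     3     3     4     4     4     4
          6     1     1     1     1     1     2     3     3     3     3     4     5     6     6     6     7     8     9    10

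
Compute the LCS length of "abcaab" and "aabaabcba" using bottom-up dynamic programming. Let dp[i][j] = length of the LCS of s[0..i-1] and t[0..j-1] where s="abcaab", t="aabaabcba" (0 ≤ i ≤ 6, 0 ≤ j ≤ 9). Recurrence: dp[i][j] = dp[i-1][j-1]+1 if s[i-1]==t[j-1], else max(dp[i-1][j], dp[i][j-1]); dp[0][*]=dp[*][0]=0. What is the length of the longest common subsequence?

   ''  a  a  b  a  a  b  c  b  a
''  0  0  0  0  0  0  0  0  0  0
 a  0  1  1  1  1  1  1  1  1  1
 b  0  1  1  2  2  2  2  2  2  2
 c  0  1  1  2  2  2  2  3  3  3
 a  0  1  2  2  3  3  3  3  3  4
 a  0  1  2  2  3  4  4  4  4  4
 b  0  1  2  3  3  4  5  5  5  5

5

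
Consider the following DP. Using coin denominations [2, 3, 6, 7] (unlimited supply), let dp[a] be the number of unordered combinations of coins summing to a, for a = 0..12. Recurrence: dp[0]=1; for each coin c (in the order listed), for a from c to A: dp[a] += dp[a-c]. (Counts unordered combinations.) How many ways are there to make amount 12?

after  coin     0     1     2     3     4     5     6     7     8     9    10    11    12
          2     1     0     1     0     1     0     1     0     1     0     1     0     1
          3     1     0     1     1     1     1     2     1     2     2     2     2     3
          6     1     0     1     1     1     1     3     1     3     3     3     3     6
          7     1     0     1     1     1     1     3     2     3     4     4     4     7

7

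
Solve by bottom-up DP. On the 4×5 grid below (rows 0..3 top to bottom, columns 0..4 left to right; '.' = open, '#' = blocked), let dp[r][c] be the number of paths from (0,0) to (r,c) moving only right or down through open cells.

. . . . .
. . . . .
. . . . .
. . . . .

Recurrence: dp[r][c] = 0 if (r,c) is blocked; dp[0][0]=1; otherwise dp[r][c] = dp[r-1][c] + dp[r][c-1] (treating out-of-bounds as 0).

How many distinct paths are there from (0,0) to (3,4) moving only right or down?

r\c   0   1   2   3   4
  0   1   1   1   1   1
  1   1   2   3   4   5
  2   1   3   6  10  15
  3   1   4  10  20  35

35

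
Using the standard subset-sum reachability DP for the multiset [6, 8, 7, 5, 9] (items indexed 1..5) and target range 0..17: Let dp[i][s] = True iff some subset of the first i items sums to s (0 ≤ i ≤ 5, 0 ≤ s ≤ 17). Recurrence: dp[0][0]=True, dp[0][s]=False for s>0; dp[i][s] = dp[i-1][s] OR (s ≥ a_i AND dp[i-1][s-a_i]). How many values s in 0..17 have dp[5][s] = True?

i\s   0   1   2   3   4   5   6   7   8   9  10  11  12  13  14  15  16  17
  0   T   F   F   F   F   F   F   F   F   F   F   F   F   F   F   F   F   F
  1   T   F   F   F   F   F   T   F   F   F   F   F   F   F   F   F   F   F
  2   T   F   F   F   F   F   T   F   T   F   F   F   F   F   T   F   F   F
  3   T   F   F   F   F   F   T   T   T   F   F   F   F   T   T   T   F   F
  4   T   F   F   F   F   T   T   T   T   F   F   T   T   T   T   T   F   F
  5   T   F   F   F   F   T   T   T   T   T   F   T   T   T   T   T   T   T

13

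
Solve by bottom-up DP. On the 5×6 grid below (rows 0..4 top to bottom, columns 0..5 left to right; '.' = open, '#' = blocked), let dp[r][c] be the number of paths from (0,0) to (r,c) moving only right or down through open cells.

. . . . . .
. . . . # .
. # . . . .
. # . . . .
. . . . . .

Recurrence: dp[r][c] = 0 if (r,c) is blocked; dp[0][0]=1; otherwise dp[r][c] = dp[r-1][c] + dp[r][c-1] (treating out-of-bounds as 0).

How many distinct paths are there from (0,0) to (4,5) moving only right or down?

56

r\c   0   1   2   3   4   5
  0   1   1   1   1   1   1
  1   1   2   3   4   0   1
  2   1   0   3   7   7   8
  3   1   0   3  10  17  25
  4   1   1   4  14  31  56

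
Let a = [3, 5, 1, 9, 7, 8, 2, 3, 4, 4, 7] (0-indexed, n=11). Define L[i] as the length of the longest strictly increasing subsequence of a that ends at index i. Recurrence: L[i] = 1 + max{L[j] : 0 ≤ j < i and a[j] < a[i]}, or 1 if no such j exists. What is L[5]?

   i    0    1    2    3    4    5    6    7    8    9   10
a[i]    3    5    1    9    7    8    2    3    4    4    7
L[i]    1    2    1    3    3    4    2    3    4    4    5

4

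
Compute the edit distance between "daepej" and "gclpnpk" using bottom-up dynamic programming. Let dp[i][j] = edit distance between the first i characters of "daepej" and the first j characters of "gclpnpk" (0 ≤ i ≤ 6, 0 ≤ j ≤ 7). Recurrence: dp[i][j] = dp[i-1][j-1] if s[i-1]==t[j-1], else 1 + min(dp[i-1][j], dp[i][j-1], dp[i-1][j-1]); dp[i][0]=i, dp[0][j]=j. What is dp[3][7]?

7

   ''  g  c  l  p  n  p  k
''  0  1  2  3  4  5  6  7
 d  1  1  2  3  4  5  6  7
 a  2  2  2  3  4  5  6  7
 e  3  3  3  3  4  5  6  7
 p  4  4  4  4  3  4  5  6
 e  5  5  5  5  4  4  5  6
 j  6  6  6  6  5  5  5  6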